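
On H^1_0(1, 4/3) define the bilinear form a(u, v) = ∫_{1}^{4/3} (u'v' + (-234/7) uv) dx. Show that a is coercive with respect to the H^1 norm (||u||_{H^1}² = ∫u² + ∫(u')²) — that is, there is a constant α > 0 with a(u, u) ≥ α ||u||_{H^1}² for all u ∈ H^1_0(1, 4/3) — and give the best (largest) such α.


α = 9*(-26 + 7*π^2)/(7*(1 + 9*π^2))

Coercivity of a(·,·) on H^1_0(1, 4/3) means a(u, u) ≥ α ||u||_{H^1}² for every u ∈ H^1_0.
The interval has length L = 1/3, and Poincaré/coercivity depend only on L. Here a(u, u) = ∫(u')² + (-234/7)·∫u².
Here c = -234/7 < 0 with |c| < (π/L)² = 9*π^2, so coercivity still holds. The condition a(u,u) ≥ α||u||_{H^1}² reads (1−α)∫(u')² ≥ (α−c)∫u². Any admissible α is ≤ 1 (rapidly oscillating u have ∫u²/∫(u')² → 0), and α = 1 would force 0 ≥ (1−c)∫u², impossible since c < 1; so 1−α > 0. By the sharp Poincaré inequality on H^1_0 of an interval of length L, ∫(u')² ≥ (π/L)²∫u² with equality for the first sine mode sin(π(x−x₀)/L) (x₀ the left endpoint), so the inequality holds for all u iff (1−α)(π/L)² ≥ α − c, i.e. α ≤ ((π/L)² + c)/((π/L)² + 1) = (1 + c(L/π)²)/(1 + (L/π)²). (Direct route, valid since c ≤ 0: Poincaré gives c∫u² ≥ c(L/π)²∫(u')², so a(u,u) ≥ (1 + c(L/π)²)∫(u')², while ||u||_{H^1}² ≤ (1 + (L/π)²)∫(u')²; dividing yields the same α.) With (π/L)² = 9*π^2 and c = -234/7, the largest admissible constant is α = ((π/L)² + c)/((π/L)² + 1).
Simplifying, α = 9*(-26 + 7*π^2)/(7*(1 + 9*π^2)).


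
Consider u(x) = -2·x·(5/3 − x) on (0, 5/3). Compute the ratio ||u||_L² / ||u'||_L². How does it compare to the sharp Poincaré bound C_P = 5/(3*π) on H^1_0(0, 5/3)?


||u||_L² / ||u'||_L² = sqrt(10)/6 < C_P = 5/(3*π).

u(x) = -2·x·(5/3 − x), so u'(x) = 4*x - 10/3.
u(x) = -2·x·(5/3 − x) vanishes at x = 0 and x = 5/3, so u ∈ H^1_0(0, 5/3). Differentiate via the product rule and integrate the resulting polynomials term by term.
  ∫_0^5/3 u² dx = ∫_0^5/3 (4*x^4 - 40*x^3/3 + 100*x^2/9) dx. Term by term:
    ∫_0^5/3 4*x^4 dx = 2500/243;  ∫_0^5/3 -40*x^3/3 dx = -6250/243;  ∫_0^5/3 100*x^2/9 dx = 12500/729.
  Sum: 2500/243 − 6250/243 + 12500/729 = 1250/729.
  ∫_0^5/3 (u')² dx = ∫_0^5/3 (16*x^2 - 80*x/3 + 100/9) dx. Term by term:
    ∫_0^5/3 16*x^2 dx = 2000/81;  ∫_0^5/3 -80*x/3 dx = -1000/27;  ∫_0^5/3 100/9 dx = 500/27.
  Sum: 2000/81 − 1000/27 + 500/27 = 500/81.
∫_0^5/3 u² dx = 1250/729, so ||u||_L² = 25*sqrt(2)/27.
∫_0^5/3 (u')² dx = 500/81, so ||u'||_L² = 10*sqrt(5)/9.
Ratio ||u||_L² / ||u'||_L² = sqrt(10)/6.
Sharp Poincaré constant on H^1_0(0, 5/3) is C_P = L/π = 5/(3*π), achieved by sin(3*π/5·x).
A polynomial bump cannot attain the sharp Poincaré constant (only the first sine eigenfunction does), so the ratio is strictly less than C_P, consistent with ||u||_L² ≤ C_P ||u'||_L².


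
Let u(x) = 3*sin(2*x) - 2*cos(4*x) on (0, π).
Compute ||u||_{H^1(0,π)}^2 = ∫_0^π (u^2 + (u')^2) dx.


||u||_{H^1(0,π)}^2 = 113*π/2

u'(x) = 8*sin(4*x) + 6*cos(2*x).
Expand u² and (u')² and integrate term by term on (0, π), using: for integers n ≥ 1, ∫_0^π sin²(nx) dx = ∫_0^π cos²(nx) dx = π/2; for n ≠ n', ∫_0^π sin(nx)sin(n'x) dx = ∫_0^π cos(nx)cos(n'x) dx = 0; and by product-to-sum, ∫_0^π sin(nx)cos(n'x) dx = ½∫_0^π [sin((n+n')x) + sin((n−n')x)] dx, which is 0 when n+n' is even and 2n/(n²−n'²) when n+n' is odd (it need not vanish on (0, π)).
  u² squared terms: (-2)²·∫cos(4x)² dx = 4·π/2 = 2*π;  (3)²·∫sin(2x)² dx = 9·π/2 = 9*π/2.
  u² cross terms: 2·(-2)·(3)·∫cos(4x)·sin(2x) dx = -12·(0) = 0.
  So ∫_0^π u² dx = 2*π + 9*π/2 + 0 = 13*π/2.
  (u')² squared terms: (6)²·∫cos(2x)² dx = 36·π/2 = 18*π;  (8)²·∫sin(4x)² dx = 64·π/2 = 32*π.
  (u')² cross terms: 2·(6)·(8)·∫cos(2x)·sin(4x) dx = 96·(0) = 0.
  So ∫_0^π (u')² dx = 18*π + 32*π + 0 = 50*π.
||u||_{H^1}^2 = (13*π/2) + (50*π) = 113*π/2.


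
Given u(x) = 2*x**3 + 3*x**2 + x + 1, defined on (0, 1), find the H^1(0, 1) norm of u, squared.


||u||_{H^1}^2 = 12643/210

The H^1 norm (squared) on an interval (0, L) is
  ||u||_{H^1}^2 = ∫_0^L u(x)^2 dx + ∫_0^L u'(x)^2 dx.
Compute u'(x) = 6*x**2 + 6*x + 1.
Then u(x)^2 = 4*x**6 + 12*x**5 + 13*x**4 + 10*x**3 + 7*x**2 + 2*x + 1 and u'(x)^2 = 36*x**4 + 72*x**3 + 48*x**2 + 12*x + 1.
Integrate each monomial from 0 to 1 using ∫_0^1 c·x^n dx = c·1^(n+1)/(n+1):
  ∫_0^1 u(x)^2 dx = ∫_0^1 (4*x^6 + 12*x^5 + 13*x^4 + 10*x^3 + 7*x^2 + 2*x + 1) dx. Term by term:
    ∫_0^1 4*x^6 dx = 4/7;  ∫_0^1 12*x^5 dx = 2;  ∫_0^1 13*x^4 dx = 13/5;
    ∫_0^1 10*x^3 dx = 5/2;  ∫_0^1 7*x^2 dx = 7/3;  ∫_0^1 2*x dx = 1;
    ∫_0^1 1 dx = 1.
  Sum: 4/7 + 2 + 13/5 + 5/2 + 7/3 + 1 + 1 = 2521/210.
  ∫_0^1 u'(x)^2 dx = ∫_0^1 (36*x^4 + 72*x^3 + 48*x^2 + 12*x + 1) dx. Term by term:
    ∫_0^1 36*x^4 dx = 36/5;  ∫_0^1 72*x^3 dx = 18;  ∫_0^1 48*x^2 dx = 16;
    ∫_0^1 12*x dx = 6;  ∫_0^1 1 dx = 1.
  Sum: 36/5 + 18 + 16 + 6 + 1 = 241/5.
Adding: ||u||_{H^1}^2 = 2521/210 + 241/5 = 12643/210.


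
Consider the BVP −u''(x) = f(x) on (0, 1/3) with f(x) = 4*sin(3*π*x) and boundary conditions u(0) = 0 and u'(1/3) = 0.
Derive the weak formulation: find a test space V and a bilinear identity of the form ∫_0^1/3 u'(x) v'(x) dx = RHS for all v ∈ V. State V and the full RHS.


V = {v ∈ H^1(0, 1/3) : v(0) = 0} (test functions vanish at x = 0 where u is specified); weak form: ∫_0^1/3 u'v' dx = ∫_0^1/3 (4*sin(3*π*x)) v dx for all v ∈ V.

Multiply both sides by a test function v and integrate from 0 to 1/3:
  ∫_0^1/3 −u''(x) v(x) dx = ∫_0^1/3 f(x) v(x) dx.
Integrate the LHS by parts once:
  ∫_0^1/3 −u'' v dx = −[u'(x) v(x)]_0^1/3 + ∫_0^1/3 u'(x) v'(x) dx.
Thus ∫_0^1/3 u'(x) v'(x) dx = ∫_0^1/3 f(x) v(x) dx + [u'(x) v(x)]_0^1/3.
Choose V so that boundary terms are either known or forced to vanish.
Mixed BC: u(0) = 0 (Dirichlet) and u'(1/3) = 0 (Neumann). Define V = {v ∈ H^1(0, 1/3) : v(0) = 0}. Then [u' v]_0^1/3 = u'(1/3)·v(1/3) − u'(0)·0 = 0.
Weak formulation: find u (satisfying any essential BC) such that ∫_0^1/3 u'(x) v'(x) dx = ∫_0^1/3 f v dx for all v ∈ V (Dirichlet at 0 absorbed into V; the Neumann datum at x = 1/3 is zero, so no boundary term remains).
Substituting f(x) = 4*sin(3*π*x), the right-hand side is ∫_0^1/3 (4*sin(3*π*x)) v dx.


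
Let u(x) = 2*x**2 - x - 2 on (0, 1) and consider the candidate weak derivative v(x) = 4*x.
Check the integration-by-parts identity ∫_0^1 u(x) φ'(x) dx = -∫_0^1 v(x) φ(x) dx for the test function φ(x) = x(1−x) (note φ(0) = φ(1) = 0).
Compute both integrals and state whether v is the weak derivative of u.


LHS = -1/6, RHS = -1/3. No, v is not the weak derivative of u.

u(x) = 2*x**2 - x - 2, classical derivative u'(x) = 4*x - 1.
φ(x) = x(1−x), so φ'(x) = 1 - 2*x.
Note φ(0) = φ(1) = 0, so the boundary term u·φ vanishes.
LHS = ∫_0^1 u(x) φ'(x) dx = ∫_0^1 (-4*x^3 + 4*x^2 + 3*x - 2) dx. Term by term:
  ∫_0^1 -4*x^3 dx = -1;  ∫_0^1 4*x^2 dx = 4/3;  ∫_0^1 3*x dx = 3/2;
  ∫_0^1 -2 dx = -2.
Sum: -1 + 4/3 + 3/2 − 2 = -1/6.
So LHS = -1/6.
∫_0^1 v(x) φ(x) dx = ∫_0^1 (-4*x^3 + 4*x^2) dx. Term by term:
  ∫_0^1 -4*x^3 dx = -1;  ∫_0^1 4*x^2 dx = 4/3.
Sum: -1 + 4/3 = 1/3.
So RHS = -∫_0^1 v(x) φ(x) dx = -1/3.
LHS − RHS = 1/6 ≠ 0, so the identity fails.
(For a valid weak derivative the identity must hold for EVERY test function, in particular this one. The failure shows v is NOT the weak derivative of u.)
Correct weak derivative would be u'(x) = 4*x - 1.


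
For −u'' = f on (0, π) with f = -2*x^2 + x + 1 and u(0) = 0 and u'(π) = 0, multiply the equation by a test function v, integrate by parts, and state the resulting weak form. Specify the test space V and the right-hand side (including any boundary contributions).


V = {v ∈ H^1(0, π) : v(0) = 0} (test functions vanish at x = 0 where u is specified); weak form: ∫_0^π u'v' dx = ∫_0^π (-2*x^2 + x + 1) v dx for all v ∈ V.

Multiply both sides by a test function v and integrate from 0 to π:
  ∫_0^π −u''(x) v(x) dx = ∫_0^π f(x) v(x) dx.
Integrate the LHS by parts once:
  ∫_0^π −u'' v dx = −[u'(x) v(x)]_0^π + ∫_0^π u'(x) v'(x) dx.
Thus ∫_0^π u'(x) v'(x) dx = ∫_0^π f(x) v(x) dx + [u'(x) v(x)]_0^π.
Choose V so that boundary terms are either known or forced to vanish.
Mixed BC: u(0) = 0 (Dirichlet) and u'(π) = 0 (Neumann). Define V = {v ∈ H^1(0, π) : v(0) = 0}. Then [u' v]_0^π = u'(π)·v(π) − u'(0)·0 = 0.
Weak formulation: find u (satisfying any essential BC) such that ∫_0^π u'(x) v'(x) dx = ∫_0^π f v dx for all v ∈ V (Dirichlet at 0 absorbed into V; the Neumann datum at x = π is zero, so no boundary term remains).
Substituting f(x) = -2*x^2 + x + 1, the right-hand side is ∫_0^π (-2*x^2 + x + 1) v dx.


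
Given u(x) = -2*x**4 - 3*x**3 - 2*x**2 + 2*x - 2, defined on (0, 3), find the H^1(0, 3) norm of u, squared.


||u||_{H^1}^2 = 975243/14

The H^1 norm (squared) on an interval (0, L) is
  ||u||_{H^1}^2 = ∫_0^L u(x)^2 dx + ∫_0^L u'(x)^2 dx.
Compute u'(x) = -8*x**3 - 9*x**2 - 4*x + 2.
Then u(x)^2 = 4*x**8 + 12*x**7 + 17*x**6 + 4*x**5 + 4*x**3 + 12*x**2 - 8*x + 4 and u'(x)^2 = 64*x**6 + 144*x**5 + 145*x**4 + 40*x**3 - 20*x**2 - 16*x + 4.
Integrate each monomial from 0 to 3 using ∫_0^3 c·x^n dx = c·3^(n+1)/(n+1):
  ∫_0^3 u(x)^2 dx = ∫_0^3 (4*x^8 + 12*x^7 + 17*x^6 + 4*x^5 + 4*x^3 + 12*x^2 - 8*x + 4) dx. Term by term:
    ∫_0^3 4*x^8 dx = 8748;  ∫_0^3 12*x^7 dx = 19683/2;  ∫_0^3 17*x^6 dx = 37179/7;
    ∫_0^3 4*x^5 dx = 486;  ∫_0^3 4*x^3 dx = 81;  ∫_0^3 12*x^2 dx = 108;
    ∫_0^3 -8*x dx = -36;  ∫_0^3 4 dx = 12.
  Sum: 8748 + 19683/2 + 37179/7 + 486 + 81 + 108 − 36 + 12 = 343725/14.
  ∫_0^3 u'(x)^2 dx = ∫_0^3 (64*x^6 + 144*x^5 + 145*x^4 + 40*x^3 - 20*x^2 - 16*x + 4) dx. Term by term:
    ∫_0^3 64*x^6 dx = 139968/7;  ∫_0^3 144*x^5 dx = 17496;  ∫_0^3 145*x^4 dx = 7047;
    ∫_0^3 40*x^3 dx = 810;  ∫_0^3 -20*x^2 dx = -180;  ∫_0^3 -16*x dx = -72;
    ∫_0^3 4 dx = 12.
  Sum: 139968/7 + 17496 + 7047 + 810 − 180 − 72 + 12 = 315759/7.
Adding: ||u||_{H^1}^2 = 343725/14 + 315759/7 = 975243/14.


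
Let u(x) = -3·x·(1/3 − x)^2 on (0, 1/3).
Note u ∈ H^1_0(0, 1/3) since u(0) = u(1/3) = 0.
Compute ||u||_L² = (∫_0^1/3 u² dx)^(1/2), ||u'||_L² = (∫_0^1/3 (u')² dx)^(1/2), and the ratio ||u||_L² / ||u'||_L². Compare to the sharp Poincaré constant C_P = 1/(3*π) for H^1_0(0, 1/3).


||u||_L² / ||u'||_L² = sqrt(14)/42 < C_P = 1/(3*π).

u(x) = -3·x·(1/3 − x)^2, so u'(x) = (1 - 9*x)*(x - 1/3).
u(x) = -3·x·(1/3 − x)^2 vanishes at x = 0 and x = 1/3, so u ∈ H^1_0(0, 1/3). Differentiate via the product rule and integrate the resulting polynomials term by term.
  ∫_0^1/3 u² dx = ∫_0^1/3 (9*x^6 - 12*x^5 + 6*x^4 - 4*x^3/3 + x^2/9) dx. Term by term:
    ∫_0^1/3 9*x^6 dx = 1/1701;  ∫_0^1/3 -12*x^5 dx = -2/729;  ∫_0^1/3 6*x^4 dx = 2/405;
    ∫_0^1/3 -4*x^3/3 dx = -1/243;  ∫_0^1/3 x^2/9 dx = 1/729.
  Sum: 1/1701 − 2/729 + 2/405 − 1/243 + 1/729 = 1/25515.
  ∫_0^1/3 (u')² dx = ∫_0^1/3 (81*x^4 - 72*x^3 + 22*x^2 - 8*x/3 + 1/9) dx. Term by term:
    ∫_0^1/3 81*x^4 dx = 1/15;  ∫_0^1/3 -72*x^3 dx = -2/9;  ∫_0^1/3 22*x^2 dx = 22/81;
    ∫_0^1/3 -8*x/3 dx = -4/27;  ∫_0^1/3 1/9 dx = 1/27.
  Sum: 1/15 − 2/9 + 22/81 − 4/27 + 1/27 = 2/405.
∫_0^1/3 u² dx = 1/25515, so ||u||_L² = sqrt(35)/945.
∫_0^1/3 (u')² dx = 2/405, so ||u'||_L² = sqrt(10)/45.
Ratio ||u||_L² / ||u'||_L² = sqrt(14)/42.
Sharp Poincaré constant on H^1_0(0, 1/3) is C_P = L/π = 1/(3*π), achieved by sin(3*π·x).
A polynomial bump cannot attain the sharp Poincaré constant (only the first sine eigenfunction does), so the ratio is strictly less than C_P, consistent with ||u||_L² ≤ C_P ||u'||_L².


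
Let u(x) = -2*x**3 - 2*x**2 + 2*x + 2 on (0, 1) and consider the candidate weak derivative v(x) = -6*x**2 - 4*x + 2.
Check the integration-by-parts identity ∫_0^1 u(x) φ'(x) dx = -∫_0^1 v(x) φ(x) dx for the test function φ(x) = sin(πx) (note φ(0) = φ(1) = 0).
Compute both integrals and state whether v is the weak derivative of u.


LHS = -24/π^3 + 6/π, RHS = -24/π^3 + 6/π. Yes, v = u' weakly.

u(x) = -2*x**3 - 2*x**2 + 2*x + 2, classical derivative u'(x) = -6*x**2 - 4*x + 2.
φ(x) = sin(πx), so φ'(x) = π*cos(π*x).
Note φ(0) = φ(1) = 0, so the boundary term u·φ vanishes.
LHS = ∫_0^1 u(x) φ'(x) dx = ∫_0^1 (-2*π*x^3*cos(π*x) - 2*π*x^2*cos(π*x) + 2*π*x*cos(π*x) + 2*π*cos(π*x)) dx. Term by term:
  ∫_0^1 2*π*cos(π*x) dx = 0;  ∫_0^1 -2*π*x^2*cos(π*x) dx = 4/π;  ∫_0^1 -2*π*x^3*cos(π*x) dx = -24/π^3 + 6/π;
  ∫_0^1 2*π*x*cos(π*x) dx = -4/π.
Sum: 0 + 4/π + -24/π^3 + 6/π − 4/π = -24/π^3 + 6/π.
So LHS = -24/π^3 + 6/π.
∫_0^1 v(x) φ(x) dx = ∫_0^1 (-6*x^2*sin(π*x) - 4*x*sin(π*x) + 2*sin(π*x)) dx. Term by term:
  ∫_0^1 2*sin(π*x) dx = 4/π;  ∫_0^1 -6*x^2*sin(π*x) dx = -6/π + 24/π^3;  ∫_0^1 -4*x*sin(π*x) dx = -4/π.
Sum: 4/π + -6/π + 24/π^3 − 4/π = -6/π + 24/π^3.
So RHS = -∫_0^1 v(x) φ(x) dx = -24/π^3 + 6/π.
LHS = RHS, so the identity holds for this test φ.
Moreover u is smooth here and v(x) = u'(x) = -6*x**2 - 4*x + 2 pointwise, so the identity holds for every test function. Hence v is the weak derivative of u.


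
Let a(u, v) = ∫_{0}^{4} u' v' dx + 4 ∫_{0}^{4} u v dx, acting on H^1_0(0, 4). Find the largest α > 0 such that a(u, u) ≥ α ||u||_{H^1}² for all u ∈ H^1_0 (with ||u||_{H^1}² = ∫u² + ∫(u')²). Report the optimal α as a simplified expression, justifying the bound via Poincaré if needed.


α = 1

Coercivity of a(·,·) on H^1_0(0, 4) means a(u, u) ≥ α ||u||_{H^1}² for every u ∈ H^1_0.
The interval has length L = 4, and Poincaré/coercivity depend only on L. Here a(u, u) = ∫(u')² + (4)·∫u².
Here c = 4 ≥ 1, so a(u,u) = ∫(u')² + c∫u² ≥ ∫(u')² + ∫u² = ||u||_{H^1}², i.e. α = 1 works. No larger α is possible: a(u,u) ≥ α||u||_{H^1}² means (1−α)∫(u')² ≥ (α−c)∫u², and for the modes u_n = sin(nπ(x−x₀)/L) (x₀ the left endpoint) one has ∫u_n²/∫(u_n')² = (L/(nπ))² → 0, so a(u_n,u_n)/||u_n||_{H^1}² → 1. Hence the optimal constant is α = 1.
Therefore α = 1.


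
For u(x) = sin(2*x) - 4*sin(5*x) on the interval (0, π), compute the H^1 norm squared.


||u||_{H^1(0,π)}^2 = 421*π/2

u'(x) = 2*cos(2*x) - 20*cos(5*x).
Expand u² and (u')² and integrate term by term on (0, π), using: for integers n ≥ 1, ∫_0^π sin²(nx) dx = ∫_0^π cos²(nx) dx = π/2; for n ≠ n', ∫_0^π sin(nx)sin(n'x) dx = ∫_0^π cos(nx)cos(n'x) dx = 0; and by product-to-sum, ∫_0^π sin(nx)cos(n'x) dx = ½∫_0^π [sin((n+n')x) + sin((n−n')x)] dx, which is 0 when n+n' is even and 2n/(n²−n'²) when n+n' is odd (it need not vanish on (0, π)).
  u² squared terms: (-4)²·∫sin(5x)² dx = 16·π/2 = 8*π;  (1)²·∫sin(2x)² dx = 1·π/2 = π/2.
  u² cross terms: 2·(-4)·(1)·∫sin(5x)·sin(2x) dx = -8·(0) = 0.
  So ∫_0^π u² dx = 8*π + π/2 + 0 = 17*π/2.
  (u')² squared terms: (-20)²·∫cos(5x)² dx = 400·π/2 = 200*π;  (2)²·∫cos(2x)² dx = 4·π/2 = 2*π.
  (u')² cross terms: 2·(-20)·(2)·∫cos(5x)·cos(2x) dx = -80·(0) = 0.
  So ∫_0^π (u')² dx = 200*π + 2*π + 0 = 202*π.
||u||_{H^1}^2 = (17*π/2) + (202*π) = 421*π/2.


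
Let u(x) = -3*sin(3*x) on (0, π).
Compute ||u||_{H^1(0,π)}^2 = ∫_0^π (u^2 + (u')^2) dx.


||u||_{H^1(0,π)}^2 = 45*π

u'(x) = -9*cos(3*x).
Expand u² and (u')² and integrate term by term on (0, π), using: for integers n ≥ 1, ∫_0^π sin²(nx) dx = ∫_0^π cos²(nx) dx = π/2; for n ≠ n', ∫_0^π sin(nx)sin(n'x) dx = ∫_0^π cos(nx)cos(n'x) dx = 0; and by product-to-sum, ∫_0^π sin(nx)cos(n'x) dx = ½∫_0^π [sin((n+n')x) + sin((n−n')x)] dx, which is 0 when n+n' is even and 2n/(n²−n'²) when n+n' is odd (it need not vanish on (0, π)).
  u² squared terms: (-3)²·∫sin(3x)² dx = 9·π/2 = 9*π/2.
  So ∫_0^π u² dx = 9*π/2.
  (u')² squared terms: (-9)²·∫cos(3x)² dx = 81·π/2 = 81*π/2.
  So ∫_0^π (u')² dx = 81*π/2.
||u||_{H^1}^2 = (9*π/2) + (81*π/2) = 45*π.


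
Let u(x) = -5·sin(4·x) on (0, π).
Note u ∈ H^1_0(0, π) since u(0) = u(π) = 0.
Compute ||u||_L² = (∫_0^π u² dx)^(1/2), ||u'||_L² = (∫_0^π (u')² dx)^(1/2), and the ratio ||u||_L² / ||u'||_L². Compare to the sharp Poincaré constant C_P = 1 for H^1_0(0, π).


||u||_L² / ||u'||_L² = 1/4 < C_P = 1.

u(x) = -5·sin(4·x), so u'(x) = -20*cos(4*x).
Writing u(x) = A·sin(kπx/L) with A = -5 and k = 4, use ∫_0^L sin²(kπx/L) dx = L/2 and ∫_0^L cos²(kπx/L) dx = L/2.
u² = 25·sin²(4·x) and (u')² = 400·cos²(4·x), and each of sin², cos² integrates to L/2 = π/2 over (0, π).
∫_0^π u² dx = 25*π/2, so ||u||_L² = 5*sqrt(2)*sqrt(π)/2.
∫_0^π (u')² dx = 200*π, so ||u'||_L² = 10*sqrt(2)*sqrt(π).
Ratio ||u||_L² / ||u'||_L² = 1/4.
Sharp Poincaré constant on H^1_0(0, π) is C_P = L/π = 1, achieved by sin(x).
This is the k = 4 harmonic; the ratio L/(kπ) is strictly less than C_P = L/π, consistent with the sharp inequality ||u||_L² ≤ C_P ||u'||_L².


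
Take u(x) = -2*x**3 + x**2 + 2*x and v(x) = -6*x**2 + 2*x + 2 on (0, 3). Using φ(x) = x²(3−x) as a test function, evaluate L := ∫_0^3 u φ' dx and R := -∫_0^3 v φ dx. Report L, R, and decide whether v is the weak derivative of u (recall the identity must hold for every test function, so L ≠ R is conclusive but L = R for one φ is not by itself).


LHS = 108, RHS = 108. Yes, v = u' weakly.

u(x) = -2*x**3 + x**2 + 2*x, classical derivative u'(x) = -6*x**2 + 2*x + 2.
φ(x) = x²(3−x), so φ'(x) = 3*x*(2 - x).
Note φ(0) = φ(3) = 0, so the boundary term u·φ vanishes.
LHS = ∫_0^3 u(x) φ'(x) dx = ∫_0^3 (6*x^5 - 15*x^4 + 12*x^2) dx. Term by term:
  ∫_0^3 6*x^5 dx = 729;  ∫_0^3 -15*x^4 dx = -729;  ∫_0^3 12*x^2 dx = 108.
Sum: 729 − 729 + 108 = 108.
So LHS = 108.
∫_0^3 v(x) φ(x) dx = ∫_0^3 (6*x^5 - 20*x^4 + 4*x^3 + 6*x^2) dx. Term by term:
  ∫_0^3 6*x^5 dx = 729;  ∫_0^3 -20*x^4 dx = -972;  ∫_0^3 4*x^3 dx = 81;
  ∫_0^3 6*x^2 dx = 54.
Sum: 729 − 972 + 81 + 54 = -108.
So RHS = -∫_0^3 v(x) φ(x) dx = 108.
LHS = RHS, so the identity holds for this test φ.
Moreover u is smooth here and v(x) = u'(x) = -6*x**2 + 2*x + 2 pointwise, so the identity holds for every test function. Hence v is the weak derivative of u.


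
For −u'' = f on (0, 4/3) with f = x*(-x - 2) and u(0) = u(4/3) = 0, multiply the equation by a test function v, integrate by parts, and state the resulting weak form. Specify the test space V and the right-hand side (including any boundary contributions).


V = H^1_0(0, 4/3) (so v(0) = v(4/3) = 0); weak form: ∫_0^4/3 u'v' dx = ∫_0^4/3 (x*(-x - 2)) v dx for all v ∈ V.

Multiply both sides by a test function v and integrate from 0 to 4/3:
  ∫_0^4/3 −u''(x) v(x) dx = ∫_0^4/3 f(x) v(x) dx.
Integrate the LHS by parts once:
  ∫_0^4/3 −u'' v dx = −[u'(x) v(x)]_0^4/3 + ∫_0^4/3 u'(x) v'(x) dx.
Thus ∫_0^4/3 u'(x) v'(x) dx = ∫_0^4/3 f(x) v(x) dx + [u'(x) v(x)]_0^4/3.
Choose V so that boundary terms are either known or forced to vanish.
u is Dirichlet: u(0) = u(4/3) = 0. Let V = H^1_0(0, 4/3); then v(0) = v(4/3) = 0, and [u' v]_0^4/3 = 0.
Weak formulation: find u (satisfying any essential BC) such that ∫_0^4/3 u'(x) v'(x) dx = ∫_0^4/3 f v dx for all v ∈ V.
Substituting f(x) = x*(-x - 2), the right-hand side is ∫_0^4/3 (x*(-x - 2)) v dx.


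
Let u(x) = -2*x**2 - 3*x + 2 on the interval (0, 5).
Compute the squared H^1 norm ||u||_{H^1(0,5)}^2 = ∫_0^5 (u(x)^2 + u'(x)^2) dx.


||u||_{H^1}^2 = 15895/3

The H^1 norm (squared) on an interval (0, L) is
  ||u||_{H^1}^2 = ∫_0^L u(x)^2 dx + ∫_0^L u'(x)^2 dx.
Compute u'(x) = -4*x - 3.
Then u(x)^2 = 4*x**4 + 12*x**3 + x**2 - 12*x + 4 and u'(x)^2 = 16*x**2 + 24*x + 9.
Integrate each monomial from 0 to 5 using ∫_0^5 c·x^n dx = c·5^(n+1)/(n+1):
  ∫_0^5 u(x)^2 dx = ∫_0^5 (4*x^4 + 12*x^3 + x^2 - 12*x + 4) dx. Term by term:
    ∫_0^5 4*x^4 dx = 2500;  ∫_0^5 12*x^3 dx = 1875;  ∫_0^5 x^2 dx = 125/3;
    ∫_0^5 -12*x dx = -150;  ∫_0^5 4 dx = 20.
  Sum: 2500 + 1875 + 125/3 − 150 + 20 = 12860/3.
  ∫_0^5 u'(x)^2 dx = ∫_0^5 (16*x^2 + 24*x + 9) dx. Term by term:
    ∫_0^5 16*x^2 dx = 2000/3;  ∫_0^5 24*x dx = 300;  ∫_0^5 9 dx = 45.
  Sum: 2000/3 + 300 + 45 = 3035/3.
Adding: ||u||_{H^1}^2 = 12860/3 + 3035/3 = 15895/3.


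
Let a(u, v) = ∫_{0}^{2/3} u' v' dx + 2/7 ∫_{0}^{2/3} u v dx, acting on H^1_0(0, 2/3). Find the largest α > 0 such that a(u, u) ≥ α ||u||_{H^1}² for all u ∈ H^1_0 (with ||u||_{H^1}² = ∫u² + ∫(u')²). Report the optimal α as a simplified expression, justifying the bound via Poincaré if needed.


α = (8 + 63*π^2)/(7*(4 + 9*π^2))

Coercivity of a(·,·) on H^1_0(0, 2/3) means a(u, u) ≥ α ||u||_{H^1}² for every u ∈ H^1_0.
The interval has length L = 2/3, and Poincaré/coercivity depend only on L. Here a(u, u) = ∫(u')² + (2/7)·∫u².
Here 0 < c = 2/7 < 1. The condition a(u,u) ≥ α||u||_{H^1}² reads (1−α)∫(u')² ≥ (α−c)∫u². Any admissible α is ≤ 1 (rapidly oscillating u have ∫u²/∫(u')² → 0), and α = 1 would force 0 ≥ (1−c)∫u², impossible since c < 1; so 1−α > 0. By the sharp Poincaré inequality on H^1_0 of an interval of length L, ∫(u')² ≥ (π/L)²∫u² with equality for the first sine mode sin(π(x−x₀)/L) (x₀ the left endpoint), so the inequality holds for all u iff (1−α)(π/L)² ≥ α − c, i.e. α ≤ ((π/L)² + c)/((π/L)² + 1) = (1 + c(L/π)²)/(1 + (L/π)²). With (π/L)² = 9*π^2/4 and c = 2/7, the largest admissible constant is α = ((π/L)² + c)/((π/L)² + 1).
Simplifying, α = (8 + 63*π^2)/(7*(4 + 9*π^2)).


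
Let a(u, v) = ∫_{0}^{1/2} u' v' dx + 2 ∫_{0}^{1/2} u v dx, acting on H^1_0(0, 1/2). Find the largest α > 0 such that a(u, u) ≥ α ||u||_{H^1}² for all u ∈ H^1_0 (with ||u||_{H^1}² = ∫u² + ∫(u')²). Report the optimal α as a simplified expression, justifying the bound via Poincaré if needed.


α = 1

Coercivity of a(·,·) on H^1_0(0, 1/2) means a(u, u) ≥ α ||u||_{H^1}² for every u ∈ H^1_0.
The interval has length L = 1/2, and Poincaré/coercivity depend only on L. Here a(u, u) = ∫(u')² + (2)·∫u².
Here c = 2 ≥ 1, so a(u,u) = ∫(u')² + c∫u² ≥ ∫(u')² + ∫u² = ||u||_{H^1}², i.e. α = 1 works. No larger α is possible: a(u,u) ≥ α||u||_{H^1}² means (1−α)∫(u')² ≥ (α−c)∫u², and for the modes u_n = sin(nπ(x−x₀)/L) (x₀ the left endpoint) one has ∫u_n²/∫(u_n')² = (L/(nπ))² → 0, so a(u_n,u_n)/||u_n||_{H^1}² → 1. Hence the optimal constant is α = 1.
Therefore α = 1.


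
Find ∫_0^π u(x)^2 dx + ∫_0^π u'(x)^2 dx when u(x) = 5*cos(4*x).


||u||_{H^1(0,π)}^2 = 425*π/2

u'(x) = -20*sin(4*x).
Expand u² and (u')² and integrate term by term on (0, π), using: for integers n ≥ 1, ∫_0^π sin²(nx) dx = ∫_0^π cos²(nx) dx = π/2; for n ≠ n', ∫_0^π sin(nx)sin(n'x) dx = ∫_0^π cos(nx)cos(n'x) dx = 0; and by product-to-sum, ∫_0^π sin(nx)cos(n'x) dx = ½∫_0^π [sin((n+n')x) + sin((n−n')x)] dx, which is 0 when n+n' is even and 2n/(n²−n'²) when n+n' is odd (it need not vanish on (0, π)).
  u² squared terms: (5)²·∫cos(4x)² dx = 25·π/2 = 25*π/2.
  So ∫_0^π u² dx = 25*π/2.
  (u')² squared terms: (-20)²·∫sin(4x)² dx = 400·π/2 = 200*π.
  So ∫_0^π (u')² dx = 200*π.
||u||_{H^1}^2 = (25*π/2) + (200*π) = 425*π/2.


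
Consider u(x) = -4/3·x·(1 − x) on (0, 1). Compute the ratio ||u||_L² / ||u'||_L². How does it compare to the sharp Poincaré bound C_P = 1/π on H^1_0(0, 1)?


||u||_L² / ||u'||_L² = sqrt(10)/10 < C_P = 1/π.

u(x) = -4/3·x·(1 − x), so u'(x) = 8*x/3 - 4/3.
u(x) = -4/3·x·(1 − x) vanishes at x = 0 and x = 1, so u ∈ H^1_0(0, 1). Differentiate via the product rule and integrate the resulting polynomials term by term.
  ∫_0^1 u² dx = ∫_0^1 (16*x^4/9 - 32*x^3/9 + 16*x^2/9) dx. Term by term:
    ∫_0^1 16*x^4/9 dx = 16/45;  ∫_0^1 -32*x^3/9 dx = -8/9;  ∫_0^1 16*x^2/9 dx = 16/27.
  Sum: 16/45 − 8/9 + 16/27 = 8/135.
  ∫_0^1 (u')² dx = ∫_0^1 (64*x^2/9 - 64*x/9 + 16/9) dx. Term by term:
    ∫_0^1 64*x^2/9 dx = 64/27;  ∫_0^1 -64*x/9 dx = -32/9;  ∫_0^1 16/9 dx = 16/9.
  Sum: 64/27 − 32/9 + 16/9 = 16/27.
∫_0^1 u² dx = 8/135, so ||u||_L² = 2*sqrt(30)/45.
∫_0^1 (u')² dx = 16/27, so ||u'||_L² = 4*sqrt(3)/9.
Ratio ||u||_L² / ||u'||_L² = sqrt(10)/10.
Sharp Poincaré constant on H^1_0(0, 1) is C_P = L/π = 1/π, achieved by sin(π·x).
A polynomial bump cannot attain the sharp Poincaré constant (only the first sine eigenfunction does), so the ratio is strictly less than C_P, consistent with ||u||_L² ≤ C_P ||u'||_L².


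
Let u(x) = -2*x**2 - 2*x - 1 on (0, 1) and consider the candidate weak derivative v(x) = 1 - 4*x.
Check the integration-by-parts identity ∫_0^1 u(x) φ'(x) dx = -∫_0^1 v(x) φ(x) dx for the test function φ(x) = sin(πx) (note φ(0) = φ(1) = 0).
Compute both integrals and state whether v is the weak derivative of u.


LHS = 8/π, RHS = 2/π. No, v is not the weak derivative of u.

u(x) = -2*x**2 - 2*x - 1, classical derivative u'(x) = -4*x - 2.
φ(x) = sin(πx), so φ'(x) = π*cos(π*x).
Note φ(0) = φ(1) = 0, so the boundary term u·φ vanishes.
LHS = ∫_0^1 u(x) φ'(x) dx = ∫_0^1 (-2*π*x^2*cos(π*x) - 2*π*x*cos(π*x) - π*cos(π*x)) dx. Term by term:
  ∫_0^1 -π*cos(π*x) dx = 0;  ∫_0^1 -2*π*x*cos(π*x) dx = 4/π;  ∫_0^1 -2*π*x^2*cos(π*x) dx = 4/π.
Sum: 0 + 4/π + 4/π = 8/π.
So LHS = 8/π.
∫_0^1 v(x) φ(x) dx = ∫_0^1 (-4*x*sin(π*x) + sin(π*x)) dx. Term by term:
  ∫_0^1 -4*x*sin(π*x) dx = -4/π;  ∫_0^1 sin(π*x) dx = 2/π.
Sum: -4/π + 2/π = -2/π.
So RHS = -∫_0^1 v(x) φ(x) dx = 2/π.
LHS − RHS = 6/π ≠ 0, so the identity fails.
(For a valid weak derivative the identity must hold for EVERY test function, in particular this one. The failure shows v is NOT the weak derivative of u.)
Correct weak derivative would be u'(x) = -4*x - 2.


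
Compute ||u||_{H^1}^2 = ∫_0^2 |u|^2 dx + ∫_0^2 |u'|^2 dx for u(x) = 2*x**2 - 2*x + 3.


||u||_{H^1}^2 = 734/15

The H^1 norm (squared) on an interval (0, L) is
  ||u||_{H^1}^2 = ∫_0^L u(x)^2 dx + ∫_0^L u'(x)^2 dx.
Compute u'(x) = 4*x - 2.
Then u(x)^2 = 4*x**4 - 8*x**3 + 16*x**2 - 12*x + 9 and u'(x)^2 = 16*x**2 - 16*x + 4.
Integrate each monomial from 0 to 2 using ∫_0^2 c·x^n dx = c·2^(n+1)/(n+1):
  ∫_0^2 u(x)^2 dx = ∫_0^2 (4*x^4 - 8*x^3 + 16*x^2 - 12*x + 9) dx. Term by term:
    ∫_0^2 4*x^4 dx = 128/5;  ∫_0^2 -8*x^3 dx = -32;  ∫_0^2 16*x^2 dx = 128/3;
    ∫_0^2 -12*x dx = -24;  ∫_0^2 9 dx = 18.
  Sum: 128/5 − 32 + 128/3 − 24 + 18 = 454/15.
  ∫_0^2 u'(x)^2 dx = ∫_0^2 (16*x^2 - 16*x + 4) dx. Term by term:
    ∫_0^2 16*x^2 dx = 128/3;  ∫_0^2 -16*x dx = -32;  ∫_0^2 4 dx = 8.
  Sum: 128/3 − 32 + 8 = 56/3.
Adding: ||u||_{H^1}^2 = 454/15 + 56/3 = 734/15.


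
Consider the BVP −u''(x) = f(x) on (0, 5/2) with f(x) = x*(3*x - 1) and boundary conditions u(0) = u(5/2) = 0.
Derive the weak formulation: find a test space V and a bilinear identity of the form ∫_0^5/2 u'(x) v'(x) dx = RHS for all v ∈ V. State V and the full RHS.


V = H^1_0(0, 5/2) (so v(0) = v(5/2) = 0); weak form: ∫_0^5/2 u'v' dx = ∫_0^5/2 (x*(3*x - 1)) v dx for all v ∈ V.

Multiply both sides by a test function v and integrate from 0 to 5/2:
  ∫_0^5/2 −u''(x) v(x) dx = ∫_0^5/2 f(x) v(x) dx.
Integrate the LHS by parts once:
  ∫_0^5/2 −u'' v dx = −[u'(x) v(x)]_0^5/2 + ∫_0^5/2 u'(x) v'(x) dx.
Thus ∫_0^5/2 u'(x) v'(x) dx = ∫_0^5/2 f(x) v(x) dx + [u'(x) v(x)]_0^5/2.
Choose V so that boundary terms are either known or forced to vanish.
u is Dirichlet: u(0) = u(5/2) = 0. Let V = H^1_0(0, 5/2); then v(0) = v(5/2) = 0, and [u' v]_0^5/2 = 0.
Weak formulation: find u (satisfying any essential BC) such that ∫_0^5/2 u'(x) v'(x) dx = ∫_0^5/2 f v dx for all v ∈ V.
Substituting f(x) = x*(3*x - 1), the right-hand side is ∫_0^5/2 (x*(3*x - 1)) v dx.


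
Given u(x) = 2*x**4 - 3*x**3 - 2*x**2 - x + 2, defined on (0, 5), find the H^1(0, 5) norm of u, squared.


||u||_{H^1}^2 = 86180575/126

The H^1 norm (squared) on an interval (0, L) is
  ||u||_{H^1}^2 = ∫_0^L u(x)^2 dx + ∫_0^L u'(x)^2 dx.
Compute u'(x) = 8*x**3 - 9*x**2 - 4*x - 1.
Then u(x)^2 = 4*x**8 - 12*x**7 + x**6 + 8*x**5 + 18*x**4 - 8*x**3 - 7*x**2 - 4*x + 4 and u'(x)^2 = 64*x**6 - 144*x**5 + 17*x**4 + 56*x**3 + 34*x**2 + 8*x + 1.
Integrate each monomial from 0 to 5 using ∫_0^5 c·x^n dx = c·5^(n+1)/(n+1):
  ∫_0^5 u(x)^2 dx = ∫_0^5 (4*x^8 - 12*x^7 + x^6 + 8*x^5 + 18*x^4 - 8*x^3 - 7*x^2 - 4*x + 4) dx. Term by term:
    ∫_0^5 4*x^8 dx = 7812500/9;  ∫_0^5 -12*x^7 dx = -1171875/2;  ∫_0^5 x^6 dx = 78125/7;
    ∫_0^5 8*x^5 dx = 62500/3;  ∫_0^5 18*x^4 dx = 11250;  ∫_0^5 -8*x^3 dx = -1250;
    ∫_0^5 -7*x^2 dx = -875/3;  ∫_0^5 -4*x dx = -50;  ∫_0^5 4 dx = 20.
  Sum: 7812500/9 − 1171875/2 + 78125/7 + 62500/3 + 11250 − 1250 − 875/3 − 50 + 20 = 40797595/126.
  ∫_0^5 u'(x)^2 dx = ∫_0^5 (64*x^6 - 144*x^5 + 17*x^4 + 56*x^3 + 34*x^2 + 8*x + 1) dx. Term by term:
    ∫_0^5 64*x^6 dx = 5000000/7;  ∫_0^5 -144*x^5 dx = -375000;  ∫_0^5 17*x^4 dx = 10625;
    ∫_0^5 56*x^3 dx = 8750;  ∫_0^5 34*x^2 dx = 4250/3;  ∫_0^5 8*x dx = 100;
    ∫_0^5 1 dx = 5.
  Sum: 5000000/7 − 375000 + 10625 + 8750 + 4250/3 + 100 + 5 = 7563830/21.
Adding: ||u||_{H^1}^2 = 40797595/126 + 7563830/21 = 86180575/126.


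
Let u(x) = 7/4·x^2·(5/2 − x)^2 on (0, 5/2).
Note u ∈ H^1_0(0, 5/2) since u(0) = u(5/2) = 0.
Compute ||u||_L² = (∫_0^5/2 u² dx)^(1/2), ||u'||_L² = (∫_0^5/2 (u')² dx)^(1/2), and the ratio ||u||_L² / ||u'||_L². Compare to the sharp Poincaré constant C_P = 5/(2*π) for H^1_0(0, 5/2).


||u||_L² / ||u'||_L² = 5*sqrt(3)/12 < C_P = 5/(2*π).

u(x) = 7/4·x^2·(5/2 − x)^2, so u'(x) = 7*x*(2*x - 5)*(4*x - 5)/8.
u(x) = 7/4·x^2·(5/2 − x)^2 vanishes at x = 0 and x = 5/2, so u ∈ H^1_0(0, 5/2). Differentiate via the product rule and integrate the resulting polynomials term by term.
  ∫_0^5/2 u² dx = ∫_0^5/2 (49*x^8/16 - 245*x^7/8 + 3675*x^6/32 - 6125*x^5/32 + 30625*x^4/256) dx. Term by term:
    ∫_0^5/2 49*x^8/16 dx = 95703125/73728;  ∫_0^5/2 -245*x^7/8 dx = -95703125/16384;  ∫_0^5/2 3675*x^6/32 dx = 41015625/4096;
    ∫_0^5/2 -6125*x^5/32 dx = -95703125/12288;  ∫_0^5/2 30625*x^4/256 dx = 19140625/8192.
  Sum: 95703125/73728 − 95703125/16384 + 41015625/4096 − 95703125/12288 + 19140625/8192 = 2734375/147456.
  ∫_0^5/2 (u')² dx = ∫_0^5/2 (49*x^6 - 735*x^5/2 + 15925*x^4/16 - 18375*x^3/16 + 30625*x^2/64) dx. Term by term:
    ∫_0^5/2 49*x^6 dx = 546875/128;  ∫_0^5/2 -735*x^5/2 dx = -3828125/256;  ∫_0^5/2 15925*x^4/16 dx = 9953125/512;
    ∫_0^5/2 -18375*x^3/16 dx = -11484375/1024;  ∫_0^5/2 30625*x^2/64 dx = 3828125/1536.
  Sum: 546875/128 − 3828125/256 + 9953125/512 − 11484375/1024 + 3828125/1536 = 109375/3072.
∫_0^5/2 u² dx = 2734375/147456, so ||u||_L² = 625*sqrt(7)/384.
∫_0^5/2 (u')² dx = 109375/3072, so ||u'||_L² = 125*sqrt(21)/96.
Ratio ||u||_L² / ||u'||_L² = 5*sqrt(3)/12.
Sharp Poincaré constant on H^1_0(0, 5/2) is C_P = L/π = 5/(2*π), achieved by sin(2*π/5·x).
A polynomial bump cannot attain the sharp Poincaré constant (only the first sine eigenfunction does), so the ratio is strictly less than C_P, consistent with ||u||_L² ≤ C_P ||u'||_L².


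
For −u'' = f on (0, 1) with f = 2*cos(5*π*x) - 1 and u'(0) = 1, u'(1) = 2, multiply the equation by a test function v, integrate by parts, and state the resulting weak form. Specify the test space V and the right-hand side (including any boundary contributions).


V = H^1(0, 1) (v unrestricted at boundary; u is determined up to an additive constant); weak form: ∫_0^1 u'v' dx = ∫_0^1 (2*cos(5*π*x) - 1) v dx + 2·v(1) − v(0) for all v ∈ V.

Multiply both sides by a test function v and integrate from 0 to 1:
  ∫_0^1 −u''(x) v(x) dx = ∫_0^1 f(x) v(x) dx.
Integrate the LHS by parts once:
  ∫_0^1 −u'' v dx = −[u'(x) v(x)]_0^1 + ∫_0^1 u'(x) v'(x) dx.
Thus ∫_0^1 u'(x) v'(x) dx = ∫_0^1 f(x) v(x) dx + [u'(x) v(x)]_0^1.
Choose V so that boundary terms are either known or forced to vanish.
u has inhomogeneous Neumann u'(0) = 1, u'(1) = 2. [u' v]_0^1 = (2)·v(1) − (1)·v(0) = 2·v(1) − v(0). Take V = H^1(0, 1); boundary term becomes part of RHS.
Weak formulation: find u (satisfying any essential BC) such that ∫_0^1 u'(x) v'(x) dx = ∫_0^1 f v dx + 2·v(1) − v(0) for all v ∈ V (Neumann data are natural BCs: they enter the RHS as boundary terms).
Substituting f(x) = 2*cos(5*π*x) - 1, the right-hand side is ∫_0^1 (2*cos(5*π*x) - 1) v dx + 2·v(1) − v(0).
Compatibility check (pure Neumann): taking v ≡ 1 ∈ V gives 0 = ∫_0^1 f dx + (2) − (1), i.e. ∫_0^1 f dx must equal u'(0) − u'(1) = -1. Indeed ∫_0^1 (2*cos(5*π*x) - 1) dx = -1, so the data are compatible. The solution is then unique only up to an additive constant (fix it e.g. by requiring ∫_0^1 u dx = 0).


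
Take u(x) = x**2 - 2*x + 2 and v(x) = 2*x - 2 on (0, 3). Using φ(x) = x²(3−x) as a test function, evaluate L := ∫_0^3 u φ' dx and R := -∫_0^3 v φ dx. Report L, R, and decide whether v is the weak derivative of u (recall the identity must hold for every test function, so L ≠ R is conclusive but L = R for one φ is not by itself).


LHS = -54/5, RHS = -54/5. Yes, v = u' weakly.

u(x) = x**2 - 2*x + 2, classical derivative u'(x) = 2*x - 2.
φ(x) = x²(3−x), so φ'(x) = 3*x*(2 - x).
Note φ(0) = φ(3) = 0, so the boundary term u·φ vanishes.
LHS = ∫_0^3 u(x) φ'(x) dx = ∫_0^3 (-3*x^4 + 12*x^3 - 18*x^2 + 12*x) dx. Term by term:
  ∫_0^3 -3*x^4 dx = -729/5;  ∫_0^3 12*x^3 dx = 243;  ∫_0^3 -18*x^2 dx = -162;
  ∫_0^3 12*x dx = 54.
Sum: -729/5 + 243 − 162 + 54 = -54/5.
So LHS = -54/5.
∫_0^3 v(x) φ(x) dx = ∫_0^3 (-2*x^4 + 8*x^3 - 6*x^2) dx. Term by term:
  ∫_0^3 -2*x^4 dx = -486/5;  ∫_0^3 8*x^3 dx = 162;  ∫_0^3 -6*x^2 dx = -54.
Sum: -486/5 + 162 − 54 = 54/5.
So RHS = -∫_0^3 v(x) φ(x) dx = -54/5.
LHS = RHS, so the identity holds for this test φ.
Moreover u is smooth here and v(x) = u'(x) = 2*x - 2 pointwise, so the identity holds for every test function. Hence v is the weak derivative of u.


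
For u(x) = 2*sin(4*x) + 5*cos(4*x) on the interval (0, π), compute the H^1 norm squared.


||u||_{H^1(0,π)}^2 = 493*π/2

u'(x) = -20*sin(4*x) + 8*cos(4*x).
Expand u² and (u')² and integrate term by term on (0, π), using: for integers n ≥ 1, ∫_0^π sin²(nx) dx = ∫_0^π cos²(nx) dx = π/2; for n ≠ n', ∫_0^π sin(nx)sin(n'x) dx = ∫_0^π cos(nx)cos(n'x) dx = 0; and by product-to-sum, ∫_0^π sin(nx)cos(n'x) dx = ½∫_0^π [sin((n+n')x) + sin((n−n')x)] dx, which is 0 when n+n' is even and 2n/(n²−n'²) when n+n' is odd (it need not vanish on (0, π)).
  u² squared terms: (2)²·∫sin(4x)² dx = 4·π/2 = 2*π;  (5)²·∫cos(4x)² dx = 25·π/2 = 25*π/2.
  u² cross terms: 2·(2)·(5)·∫sin(4x)·cos(4x) dx = 20·(0) = 0.
  So ∫_0^π u² dx = 2*π + 25*π/2 + 0 = 29*π/2.
  (u')² squared terms: (-20)²·∫sin(4x)² dx = 400·π/2 = 200*π;  (8)²·∫cos(4x)² dx = 64·π/2 = 32*π.
  (u')² cross terms: 2·(-20)·(8)·∫sin(4x)·cos(4x) dx = -320·(0) = 0.
  So ∫_0^π (u')² dx = 200*π + 32*π + 0 = 232*π.
||u||_{H^1}^2 = (29*π/2) + (232*π) = 493*π/2.


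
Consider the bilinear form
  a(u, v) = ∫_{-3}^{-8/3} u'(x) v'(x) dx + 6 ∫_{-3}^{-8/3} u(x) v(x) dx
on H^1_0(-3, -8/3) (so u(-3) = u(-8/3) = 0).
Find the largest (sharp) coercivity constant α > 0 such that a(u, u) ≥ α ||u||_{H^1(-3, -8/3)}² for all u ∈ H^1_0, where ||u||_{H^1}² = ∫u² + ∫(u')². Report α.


α = 1

Coercivity of a(·,·) on H^1_0(-3, -8/3) means a(u, u) ≥ α ||u||_{H^1}² for every u ∈ H^1_0.
The interval has length L = 1/3, and Poincaré/coercivity depend only on L. Here a(u, u) = ∫(u')² + (6)·∫u².
Here c = 6 ≥ 1, so a(u,u) = ∫(u')² + c∫u² ≥ ∫(u')² + ∫u² = ||u||_{H^1}², i.e. α = 1 works. No larger α is possible: a(u,u) ≥ α||u||_{H^1}² means (1−α)∫(u')² ≥ (α−c)∫u², and for the modes u_n = sin(nπ(x−x₀)/L) (x₀ the left endpoint) one has ∫u_n²/∫(u_n')² = (L/(nπ))² → 0, so a(u_n,u_n)/||u_n||_{H^1}² → 1. Hence the optimal constant is α = 1.
Therefore α = 1.


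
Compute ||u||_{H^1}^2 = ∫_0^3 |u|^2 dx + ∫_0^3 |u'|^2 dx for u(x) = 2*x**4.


||u||_{H^1}^2 = 201204/7

The H^1 norm (squared) on an interval (0, L) is
  ||u||_{H^1}^2 = ∫_0^L u(x)^2 dx + ∫_0^L u'(x)^2 dx.
Compute u'(x) = 8*x**3.
Then u(x)^2 = 4*x**8 and u'(x)^2 = 64*x**6.
Integrate each monomial from 0 to 3 using ∫_0^3 c·x^n dx = c·3^(n+1)/(n+1):
  ∫_0^3 u(x)^2 dx = ∫_0^3 (4*x^8) dx. Term by term:
    ∫_0^3 4*x^8 dx = 8748.
  ∫_0^3 u'(x)^2 dx = ∫_0^3 (64*x^6) dx. Term by term:
    ∫_0^3 64*x^6 dx = 139968/7.
Adding: ||u||_{H^1}^2 = 8748 + 139968/7 = 201204/7.


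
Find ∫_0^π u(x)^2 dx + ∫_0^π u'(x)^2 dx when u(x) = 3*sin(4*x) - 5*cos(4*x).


||u||_{H^1(0,π)}^2 = 289*π

u'(x) = 20*sin(4*x) + 12*cos(4*x).
Expand u² and (u')² and integrate term by term on (0, π), using: for integers n ≥ 1, ∫_0^π sin²(nx) dx = ∫_0^π cos²(nx) dx = π/2; for n ≠ n', ∫_0^π sin(nx)sin(n'x) dx = ∫_0^π cos(nx)cos(n'x) dx = 0; and by product-to-sum, ∫_0^π sin(nx)cos(n'x) dx = ½∫_0^π [sin((n+n')x) + sin((n−n')x)] dx, which is 0 when n+n' is even and 2n/(n²−n'²) when n+n' is odd (it need not vanish on (0, π)).
  u² squared terms: (-5)²·∫cos(4x)² dx = 25·π/2 = 25*π/2;  (3)²·∫sin(4x)² dx = 9·π/2 = 9*π/2.
  u² cross terms: 2·(-5)·(3)·∫cos(4x)·sin(4x) dx = -30·(0) = 0.
  So ∫_0^π u² dx = 25*π/2 + 9*π/2 + 0 = 17*π.
  (u')² squared terms: (12)²·∫cos(4x)² dx = 144·π/2 = 72*π;  (20)²·∫sin(4x)² dx = 400·π/2 = 200*π.
  (u')² cross terms: 2·(12)·(20)·∫cos(4x)·sin(4x) dx = 480·(0) = 0.
  So ∫_0^π (u')² dx = 72*π + 200*π + 0 = 272*π.
||u||_{H^1}^2 = (17*π) + (272*π) = 289*π.


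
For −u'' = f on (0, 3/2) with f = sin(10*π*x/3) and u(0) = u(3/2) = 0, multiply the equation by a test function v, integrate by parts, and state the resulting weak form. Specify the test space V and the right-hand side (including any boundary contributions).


V = H^1_0(0, 3/2) (so v(0) = v(3/2) = 0); weak form: ∫_0^3/2 u'v' dx = ∫_0^3/2 (sin(10*π*x/3)) v dx for all v ∈ V.

Multiply both sides by a test function v and integrate from 0 to 3/2:
  ∫_0^3/2 −u''(x) v(x) dx = ∫_0^3/2 f(x) v(x) dx.
Integrate the LHS by parts once:
  ∫_0^3/2 −u'' v dx = −[u'(x) v(x)]_0^3/2 + ∫_0^3/2 u'(x) v'(x) dx.
Thus ∫_0^3/2 u'(x) v'(x) dx = ∫_0^3/2 f(x) v(x) dx + [u'(x) v(x)]_0^3/2.
Choose V so that boundary terms are either known or forced to vanish.
u is Dirichlet: u(0) = u(3/2) = 0. Let V = H^1_0(0, 3/2); then v(0) = v(3/2) = 0, and [u' v]_0^3/2 = 0.
Weak formulation: find u (satisfying any essential BC) such that ∫_0^3/2 u'(x) v'(x) dx = ∫_0^3/2 f v dx for all v ∈ V.
Substituting f(x) = sin(10*π*x/3), the right-hand side is ∫_0^3/2 (sin(10*π*x/3)) v dx.


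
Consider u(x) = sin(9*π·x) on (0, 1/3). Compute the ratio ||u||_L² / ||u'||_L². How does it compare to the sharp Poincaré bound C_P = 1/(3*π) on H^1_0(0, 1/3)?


||u||_L² / ||u'||_L² = 1/(9*π) < C_P = 1/(3*π).

u(x) = sin(9*π·x), so u'(x) = 9*π*cos(9*π*x).
Writing u(x) = A·sin(kπx/L) with A = 1 and k = 3, use ∫_0^L sin²(kπx/L) dx = L/2 and ∫_0^L cos²(kπx/L) dx = L/2.
u² = 1·sin²(9*π·x) and (u')² = 81*π^2·cos²(9*π·x), and each of sin², cos² integrates to L/2 = 1/6 over (0, 1/3).
∫_0^1/3 u² dx = 1/6, so ||u||_L² = sqrt(6)/6.
∫_0^1/3 (u')² dx = 27*π^2/2, so ||u'||_L² = 3*sqrt(6)*π/2.
Ratio ||u||_L² / ||u'||_L² = 1/(9*π).
Sharp Poincaré constant on H^1_0(0, 1/3) is C_P = L/π = 1/(3*π), achieved by sin(3*π·x).
This is the k = 3 harmonic; the ratio L/(kπ) is strictly less than C_P = L/π, consistent with the sharp inequality ||u||_L² ≤ C_P ||u'||_L².


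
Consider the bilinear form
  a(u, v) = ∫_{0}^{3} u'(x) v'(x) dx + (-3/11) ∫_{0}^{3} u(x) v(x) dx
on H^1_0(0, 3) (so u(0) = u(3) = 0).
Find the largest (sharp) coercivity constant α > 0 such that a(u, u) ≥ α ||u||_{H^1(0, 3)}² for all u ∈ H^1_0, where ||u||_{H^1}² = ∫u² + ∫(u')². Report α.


α = (-27/11 + π^2)/(9 + π^2)

Coercivity of a(·,·) on H^1_0(0, 3) means a(u, u) ≥ α ||u||_{H^1}² for every u ∈ H^1_0.
The interval has length L = 3, and Poincaré/coercivity depend only on L. Here a(u, u) = ∫(u')² + (-3/11)·∫u².
Here c = -3/11 < 0 with |c| < (π/L)² = π^2/9, so coercivity still holds. The condition a(u,u) ≥ α||u||_{H^1}² reads (1−α)∫(u')² ≥ (α−c)∫u². Any admissible α is ≤ 1 (rapidly oscillating u have ∫u²/∫(u')² → 0), and α = 1 would force 0 ≥ (1−c)∫u², impossible since c < 1; so 1−α > 0. By the sharp Poincaré inequality on H^1_0 of an interval of length L, ∫(u')² ≥ (π/L)²∫u² with equality for the first sine mode sin(π(x−x₀)/L) (x₀ the left endpoint), so the inequality holds for all u iff (1−α)(π/L)² ≥ α − c, i.e. α ≤ ((π/L)² + c)/((π/L)² + 1) = (1 + c(L/π)²)/(1 + (L/π)²). (Direct route, valid since c ≤ 0: Poincaré gives c∫u² ≥ c(L/π)²∫(u')², so a(u,u) ≥ (1 + c(L/π)²)∫(u')², while ||u||_{H^1}² ≤ (1 + (L/π)²)∫(u')²; dividing yields the same α.) With (π/L)² = π^2/9 and c = -3/11, the largest admissible constant is α = ((π/L)² + c)/((π/L)² + 1).
Simplifying, α = (-27/11 + π^2)/(9 + π^2).
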